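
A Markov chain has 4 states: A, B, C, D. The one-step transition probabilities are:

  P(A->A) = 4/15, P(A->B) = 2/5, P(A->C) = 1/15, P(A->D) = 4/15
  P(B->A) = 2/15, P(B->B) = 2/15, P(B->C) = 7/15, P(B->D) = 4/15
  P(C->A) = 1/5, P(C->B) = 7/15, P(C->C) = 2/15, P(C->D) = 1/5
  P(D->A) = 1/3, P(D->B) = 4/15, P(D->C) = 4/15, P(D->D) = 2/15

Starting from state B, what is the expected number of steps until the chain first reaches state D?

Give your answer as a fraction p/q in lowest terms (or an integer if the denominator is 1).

Let h_i = expected steps to first reach D from state i.
Boundary: h_D = 0.
First-step equations for the other states:
  h_A = 1 + 4/15*h_A + 2/5*h_B + 1/15*h_C + 4/15*h_D
  h_B = 1 + 2/15*h_A + 2/15*h_B + 7/15*h_C + 4/15*h_D
  h_C = 1 + 1/5*h_A + 7/15*h_B + 2/15*h_C + 1/5*h_D

Substituting h_D = 0 and rearranging gives the linear system (I - Q) h = 1:
  [11/15, -2/5, -1/15] . (h_A, h_B, h_C) = 1
  [-2/15, 13/15, -7/15] . (h_A, h_B, h_C) = 1
  [-1/5, -7/15, 13/15] . (h_A, h_B, h_C) = 1

Solving yields:
  h_A = 780/197
  h_B = 798/197
  h_C = 837/197

Starting state is B, so the expected hitting time is h_B = 798/197.

Answer: 798/197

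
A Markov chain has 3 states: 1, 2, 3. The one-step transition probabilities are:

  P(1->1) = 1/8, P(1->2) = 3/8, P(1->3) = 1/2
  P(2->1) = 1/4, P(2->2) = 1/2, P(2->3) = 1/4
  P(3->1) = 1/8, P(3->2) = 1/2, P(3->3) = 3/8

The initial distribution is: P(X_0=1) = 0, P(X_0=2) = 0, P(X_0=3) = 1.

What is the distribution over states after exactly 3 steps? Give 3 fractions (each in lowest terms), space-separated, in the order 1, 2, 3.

Propagating the distribution step by step (d_{t+1} = d_t * P):
d_0 = (1=0, 2=0, 3=1)
  d_1[1] = 0*1/8 + 0*1/4 + 1*1/8 = 1/8
  d_1[2] = 0*3/8 + 0*1/2 + 1*1/2 = 1/2
  d_1[3] = 0*1/2 + 0*1/4 + 1*3/8 = 3/8
d_1 = (1=1/8, 2=1/2, 3=3/8)
  d_2[1] = 1/8*1/8 + 1/2*1/4 + 3/8*1/8 = 3/16
  d_2[2] = 1/8*3/8 + 1/2*1/2 + 3/8*1/2 = 31/64
  d_2[3] = 1/8*1/2 + 1/2*1/4 + 3/8*3/8 = 21/64
d_2 = (1=3/16, 2=31/64, 3=21/64)
  d_3[1] = 3/16*1/8 + 31/64*1/4 + 21/64*1/8 = 95/512
  d_3[2] = 3/16*3/8 + 31/64*1/2 + 21/64*1/2 = 61/128
  d_3[3] = 3/16*1/2 + 31/64*1/4 + 21/64*3/8 = 173/512
d_3 = (1=95/512, 2=61/128, 3=173/512)

Answer: 95/512 61/128 173/512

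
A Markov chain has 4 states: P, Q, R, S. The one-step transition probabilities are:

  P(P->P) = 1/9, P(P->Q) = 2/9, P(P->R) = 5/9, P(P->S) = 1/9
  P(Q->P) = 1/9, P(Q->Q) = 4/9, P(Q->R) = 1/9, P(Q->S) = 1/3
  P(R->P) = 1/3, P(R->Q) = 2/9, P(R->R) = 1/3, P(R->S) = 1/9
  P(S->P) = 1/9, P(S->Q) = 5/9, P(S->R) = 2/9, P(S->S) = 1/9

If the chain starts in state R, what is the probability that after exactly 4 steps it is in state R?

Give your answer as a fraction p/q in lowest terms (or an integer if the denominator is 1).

Computing P^4 by repeated multiplication:
P^1 =
  P: [1/9, 2/9, 5/9, 1/9]
  Q: [1/9, 4/9, 1/9, 1/3]
  R: [1/3, 2/9, 1/3, 1/9]
  S: [1/9, 5/9, 2/9, 1/9]
P^2 =
  P: [19/81, 25/81, 8/27, 13/81]
  Q: [11/81, 35/81, 2/9, 17/81]
  R: [5/27, 25/81, 28/81, 13/81]
  S: [13/81, 31/81, 2/9, 19/81]
P^3 =
  P: [43/243, 251/729, 218/729, 131/729]
  Q: [13/81, 283/729, 178/729, 151/729]
  R: [137/729, 251/729, 70/243, 131/729]
  S: [13/81, 281/729, 188/729, 143/729]
P^4 =
  P: [1165/6561, 2353/6561, 604/2187, 1231/6561]
  Q: [1085/6561, 2477/6561, 568/2187, 1295/6561]
  R: [383/2187, 2353/6561, 1828/6561, 1231/6561]
  S: [1105/6561, 2449/6561, 572/2187, 1291/6561]

(P^4)[R -> R] = 1828/6561

Answer: 1828/6561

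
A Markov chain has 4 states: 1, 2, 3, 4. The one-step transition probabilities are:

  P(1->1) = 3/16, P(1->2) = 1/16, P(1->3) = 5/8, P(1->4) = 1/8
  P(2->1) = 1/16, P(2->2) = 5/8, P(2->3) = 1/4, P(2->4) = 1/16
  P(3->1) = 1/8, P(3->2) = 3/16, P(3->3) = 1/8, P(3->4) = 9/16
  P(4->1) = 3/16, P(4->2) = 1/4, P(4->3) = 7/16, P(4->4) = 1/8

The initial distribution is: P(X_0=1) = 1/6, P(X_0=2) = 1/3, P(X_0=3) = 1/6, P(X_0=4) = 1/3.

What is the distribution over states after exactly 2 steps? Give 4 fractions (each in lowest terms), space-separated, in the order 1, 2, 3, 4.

Propagating the distribution step by step (d_{t+1} = d_t * P):
d_0 = (1=1/6, 2=1/3, 3=1/6, 4=1/3)
  d_1[1] = 1/6*3/16 + 1/3*1/16 + 1/6*1/8 + 1/3*3/16 = 13/96
  d_1[2] = 1/6*1/16 + 1/3*5/8 + 1/6*3/16 + 1/3*1/4 = 1/3
  d_1[3] = 1/6*5/8 + 1/3*1/4 + 1/6*1/8 + 1/3*7/16 = 17/48
  d_1[4] = 1/6*1/8 + 1/3*1/16 + 1/6*9/16 + 1/3*1/8 = 17/96
d_1 = (1=13/96, 2=1/3, 3=17/48, 4=17/96)
  d_2[1] = 13/96*3/16 + 1/3*1/16 + 17/48*1/8 + 17/96*3/16 = 95/768
  d_2[2] = 13/96*1/16 + 1/3*5/8 + 17/48*3/16 + 17/96*1/4 = 503/1536
  d_2[3] = 13/96*5/8 + 1/3*1/4 + 17/48*1/8 + 17/96*7/16 = 445/1536
  d_2[4] = 13/96*1/8 + 1/3*1/16 + 17/48*9/16 + 17/96*1/8 = 199/768
d_2 = (1=95/768, 2=503/1536, 3=445/1536, 4=199/768)

Answer: 95/768 503/1536 445/1536 199/768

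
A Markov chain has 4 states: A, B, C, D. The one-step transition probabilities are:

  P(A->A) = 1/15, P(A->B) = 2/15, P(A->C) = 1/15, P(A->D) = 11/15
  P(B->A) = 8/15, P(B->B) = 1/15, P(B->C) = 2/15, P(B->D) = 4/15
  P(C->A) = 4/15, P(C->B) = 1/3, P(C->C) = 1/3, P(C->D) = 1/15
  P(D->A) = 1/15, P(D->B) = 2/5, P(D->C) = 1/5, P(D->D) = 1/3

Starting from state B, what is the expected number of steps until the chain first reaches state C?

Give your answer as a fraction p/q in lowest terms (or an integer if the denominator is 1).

Answer: 595/86

Derivation:
Let h_i = expected steps to first reach C from state i.
Boundary: h_C = 0.
First-step equations for the other states:
  h_A = 1 + 1/15*h_A + 2/15*h_B + 1/15*h_C + 11/15*h_D
  h_B = 1 + 8/15*h_A + 1/15*h_B + 2/15*h_C + 4/15*h_D
  h_D = 1 + 1/15*h_A + 2/5*h_B + 1/5*h_C + 1/3*h_D

Substituting h_C = 0 and rearranging gives the linear system (I - Q) h = 1:
  [14/15, -2/15, -11/15] . (h_A, h_B, h_D) = 1
  [-8/15, 14/15, -4/15] . (h_A, h_B, h_D) = 1
  [-1/15, -2/5, 2/3] . (h_A, h_B, h_D) = 1

Solving yields:
  h_A = 910/129
  h_B = 595/86
  h_D = 820/129

Starting state is B, so the expected hitting time is h_B = 595/86.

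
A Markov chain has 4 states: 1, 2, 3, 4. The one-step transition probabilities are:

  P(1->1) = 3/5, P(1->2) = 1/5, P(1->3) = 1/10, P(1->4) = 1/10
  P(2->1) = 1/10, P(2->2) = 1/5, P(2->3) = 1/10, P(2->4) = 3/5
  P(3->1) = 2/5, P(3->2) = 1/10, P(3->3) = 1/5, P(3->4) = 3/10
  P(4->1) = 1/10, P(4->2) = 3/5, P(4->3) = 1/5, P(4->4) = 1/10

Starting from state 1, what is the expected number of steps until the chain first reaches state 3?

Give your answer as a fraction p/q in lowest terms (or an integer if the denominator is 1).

Answer: 8

Derivation:
Let h_i = expected steps to first reach 3 from state i.
Boundary: h_3 = 0.
First-step equations for the other states:
  h_1 = 1 + 3/5*h_1 + 1/5*h_2 + 1/10*h_3 + 1/10*h_4
  h_2 = 1 + 1/10*h_1 + 1/5*h_2 + 1/10*h_3 + 3/5*h_4
  h_4 = 1 + 1/10*h_1 + 3/5*h_2 + 1/5*h_3 + 1/10*h_4

Substituting h_3 = 0 and rearranging gives the linear system (I - Q) h = 1:
  [2/5, -1/5, -1/10] . (h_1, h_2, h_4) = 1
  [-1/10, 4/5, -3/5] . (h_1, h_2, h_4) = 1
  [-1/10, -3/5, 9/10] . (h_1, h_2, h_4) = 1

Solving yields:
  h_1 = 8
  h_2 = 15/2
  h_4 = 7

Starting state is 1, so the expected hitting time is h_1 = 8.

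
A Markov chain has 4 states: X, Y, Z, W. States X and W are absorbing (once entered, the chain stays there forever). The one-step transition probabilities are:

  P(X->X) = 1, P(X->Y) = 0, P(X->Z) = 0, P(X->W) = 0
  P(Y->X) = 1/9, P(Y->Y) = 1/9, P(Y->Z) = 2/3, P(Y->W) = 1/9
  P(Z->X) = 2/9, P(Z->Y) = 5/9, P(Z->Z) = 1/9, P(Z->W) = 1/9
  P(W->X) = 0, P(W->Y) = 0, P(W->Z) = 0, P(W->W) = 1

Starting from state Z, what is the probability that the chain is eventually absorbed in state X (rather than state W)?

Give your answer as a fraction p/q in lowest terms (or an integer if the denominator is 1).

Let a_i = P(absorbed in X | start in state i).
Boundary conditions: a_X = 1, a_W = 0.
For each transient state i, a_i = sum_j P(i->j) * a_j:
  a_Y = 1/9*a_X + 1/9*a_Y + 2/3*a_Z + 1/9*a_W
  a_Z = 2/9*a_X + 5/9*a_Y + 1/9*a_Z + 1/9*a_W

Substituting a_X = 1 and a_W = 0, rearrange to (I - Q) a = r where r[i] = P(i -> X):
  [8/9, -2/3] . (a_Y, a_Z) = 1/9
  [-5/9, 8/9] . (a_Y, a_Z) = 2/9

Solving yields:
  a_Y = 10/17
  a_Z = 21/34

Starting state is Z, so the absorption probability is a_Z = 21/34.

Answer: 21/34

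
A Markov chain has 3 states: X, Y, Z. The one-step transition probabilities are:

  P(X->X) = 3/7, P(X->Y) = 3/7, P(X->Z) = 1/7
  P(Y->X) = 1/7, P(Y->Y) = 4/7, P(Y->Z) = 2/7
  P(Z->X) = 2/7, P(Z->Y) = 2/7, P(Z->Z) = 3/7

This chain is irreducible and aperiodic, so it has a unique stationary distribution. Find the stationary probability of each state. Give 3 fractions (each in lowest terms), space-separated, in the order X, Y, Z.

Answer: 8/31 14/31 9/31

Derivation:
The stationary distribution satisfies pi = pi * P, i.e.:
  pi_X = 3/7*pi_X + 1/7*pi_Y + 2/7*pi_Z
  pi_Y = 3/7*pi_X + 4/7*pi_Y + 2/7*pi_Z
  pi_Z = 1/7*pi_X + 2/7*pi_Y + 3/7*pi_Z
with normalization: pi_X + pi_Y + pi_Z = 1.

Using the first 2 balance equations plus normalization, the linear system A*pi = b is:
  [-4/7, 1/7, 2/7] . pi = 0
  [3/7, -3/7, 2/7] . pi = 0
  [1, 1, 1] . pi = 1

Solving yields:
  pi_X = 8/31
  pi_Y = 14/31
  pi_Z = 9/31

Verification (pi * P):
  8/31*3/7 + 14/31*1/7 + 9/31*2/7 = 8/31 = pi_X  (ok)
  8/31*3/7 + 14/31*4/7 + 9/31*2/7 = 14/31 = pi_Y  (ok)
  8/31*1/7 + 14/31*2/7 + 9/31*3/7 = 9/31 = pi_Z  (ok)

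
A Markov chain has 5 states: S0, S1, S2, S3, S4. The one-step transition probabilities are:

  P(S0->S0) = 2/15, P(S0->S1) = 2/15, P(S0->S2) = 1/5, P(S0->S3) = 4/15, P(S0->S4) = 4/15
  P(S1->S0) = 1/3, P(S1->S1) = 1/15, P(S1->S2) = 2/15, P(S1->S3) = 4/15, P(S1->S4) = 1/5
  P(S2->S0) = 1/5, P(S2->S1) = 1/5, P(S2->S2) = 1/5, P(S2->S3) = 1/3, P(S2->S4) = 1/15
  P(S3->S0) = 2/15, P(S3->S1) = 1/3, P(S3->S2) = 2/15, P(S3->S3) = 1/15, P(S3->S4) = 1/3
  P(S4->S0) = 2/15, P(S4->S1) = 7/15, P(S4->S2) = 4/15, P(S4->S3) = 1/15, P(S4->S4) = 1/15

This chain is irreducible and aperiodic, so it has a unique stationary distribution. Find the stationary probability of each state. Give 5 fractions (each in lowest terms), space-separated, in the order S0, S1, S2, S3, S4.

The stationary distribution satisfies pi = pi * P, i.e.:
  pi_S0 = 2/15*pi_S0 + 1/3*pi_S1 + 1/5*pi_S2 + 2/15*pi_S3 + 2/15*pi_S4
  pi_S1 = 2/15*pi_S0 + 1/15*pi_S1 + 1/5*pi_S2 + 1/3*pi_S3 + 7/15*pi_S4
  pi_S2 = 1/5*pi_S0 + 2/15*pi_S1 + 1/5*pi_S2 + 2/15*pi_S3 + 4/15*pi_S4
  pi_S3 = 4/15*pi_S0 + 4/15*pi_S1 + 1/3*pi_S2 + 1/15*pi_S3 + 1/15*pi_S4
  pi_S4 = 4/15*pi_S0 + 1/5*pi_S1 + 1/15*pi_S2 + 1/3*pi_S3 + 1/15*pi_S4
with normalization: pi_S0 + pi_S1 + pi_S2 + pi_S3 + pi_S4 = 1.

Using the first 4 balance equations plus normalization, the linear system A*pi = b is:
  [-13/15, 1/3, 1/5, 2/15, 2/15] . pi = 0
  [2/15, -14/15, 1/5, 1/3, 7/15] . pi = 0
  [1/5, 2/15, -4/5, 2/15, 4/15] . pi = 0
  [4/15, 4/15, 1/3, -14/15, 1/15] . pi = 0
  [1, 1, 1, 1, 1] . pi = 1

Solving yields:
  pi_S0 = 15602/81147
  pi_S1 = 18943/81147
  pi_S2 = 4969/27049
  pi_S3 = 16294/81147
  pi_S4 = 15401/81147

Verification (pi * P):
  15602/81147*2/15 + 18943/81147*1/3 + 4969/27049*1/5 + 16294/81147*2/15 + 15401/81147*2/15 = 15602/81147 = pi_S0  (ok)
  15602/81147*2/15 + 18943/81147*1/15 + 4969/27049*1/5 + 16294/81147*1/3 + 15401/81147*7/15 = 18943/81147 = pi_S1  (ok)
  15602/81147*1/5 + 18943/81147*2/15 + 4969/27049*1/5 + 16294/81147*2/15 + 15401/81147*4/15 = 4969/27049 = pi_S2  (ok)
  15602/81147*4/15 + 18943/81147*4/15 + 4969/27049*1/3 + 16294/81147*1/15 + 15401/81147*1/15 = 16294/81147 = pi_S3  (ok)
  15602/81147*4/15 + 18943/81147*1/5 + 4969/27049*1/15 + 16294/81147*1/3 + 15401/81147*1/15 = 15401/81147 = pi_S4  (ok)

Answer: 15602/81147 18943/81147 4969/27049 16294/81147 15401/81147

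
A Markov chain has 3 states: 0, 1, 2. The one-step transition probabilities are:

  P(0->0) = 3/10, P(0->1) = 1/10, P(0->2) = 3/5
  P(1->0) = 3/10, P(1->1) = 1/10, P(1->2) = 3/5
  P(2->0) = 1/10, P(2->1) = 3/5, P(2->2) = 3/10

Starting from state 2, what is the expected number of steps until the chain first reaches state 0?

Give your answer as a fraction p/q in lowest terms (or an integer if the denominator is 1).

Let h_i = expected steps to first reach 0 from state i.
Boundary: h_0 = 0.
First-step equations for the other states:
  h_1 = 1 + 3/10*h_0 + 1/10*h_1 + 3/5*h_2
  h_2 = 1 + 1/10*h_0 + 3/5*h_1 + 3/10*h_2

Substituting h_0 = 0 and rearranging gives the linear system (I - Q) h = 1:
  [9/10, -3/5] . (h_1, h_2) = 1
  [-3/5, 7/10] . (h_1, h_2) = 1

Solving yields:
  h_1 = 130/27
  h_2 = 50/9

Starting state is 2, so the expected hitting time is h_2 = 50/9.

Answer: 50/9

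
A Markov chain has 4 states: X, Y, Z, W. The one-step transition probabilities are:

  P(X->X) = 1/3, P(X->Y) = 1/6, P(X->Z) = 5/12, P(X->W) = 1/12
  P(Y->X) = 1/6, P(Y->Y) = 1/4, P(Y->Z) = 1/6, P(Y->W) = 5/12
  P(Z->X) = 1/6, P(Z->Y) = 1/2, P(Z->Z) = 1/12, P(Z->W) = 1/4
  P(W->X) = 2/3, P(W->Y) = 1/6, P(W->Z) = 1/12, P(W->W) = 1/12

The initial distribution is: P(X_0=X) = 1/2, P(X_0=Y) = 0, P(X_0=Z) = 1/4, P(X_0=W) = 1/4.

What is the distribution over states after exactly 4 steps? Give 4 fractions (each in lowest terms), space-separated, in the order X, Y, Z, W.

Propagating the distribution step by step (d_{t+1} = d_t * P):
d_0 = (X=1/2, Y=0, Z=1/4, W=1/4)
  d_1[X] = 1/2*1/3 + 0*1/6 + 1/4*1/6 + 1/4*2/3 = 3/8
  d_1[Y] = 1/2*1/6 + 0*1/4 + 1/4*1/2 + 1/4*1/6 = 1/4
  d_1[Z] = 1/2*5/12 + 0*1/6 + 1/4*1/12 + 1/4*1/12 = 1/4
  d_1[W] = 1/2*1/12 + 0*5/12 + 1/4*1/4 + 1/4*1/12 = 1/8
d_1 = (X=3/8, Y=1/4, Z=1/4, W=1/8)
  d_2[X] = 3/8*1/3 + 1/4*1/6 + 1/4*1/6 + 1/8*2/3 = 7/24
  d_2[Y] = 3/8*1/6 + 1/4*1/4 + 1/4*1/2 + 1/8*1/6 = 13/48
  d_2[Z] = 3/8*5/12 + 1/4*1/6 + 1/4*1/12 + 1/8*1/12 = 11/48
  d_2[W] = 3/8*1/12 + 1/4*5/12 + 1/4*1/4 + 1/8*1/12 = 5/24
d_2 = (X=7/24, Y=13/48, Z=11/48, W=5/24)
  d_3[X] = 7/24*1/3 + 13/48*1/6 + 11/48*1/6 + 5/24*2/3 = 23/72
  d_3[Y] = 7/24*1/6 + 13/48*1/4 + 11/48*1/2 + 5/24*1/6 = 17/64
  d_3[Z] = 7/24*5/12 + 13/48*1/6 + 11/48*1/12 + 5/24*1/12 = 13/64
  d_3[W] = 7/24*1/12 + 13/48*5/12 + 11/48*1/4 + 5/24*1/12 = 61/288
d_3 = (X=23/72, Y=17/64, Z=13/64, W=61/288)
  d_4[X] = 23/72*1/3 + 17/64*1/6 + 13/64*1/6 + 61/288*2/3 = 563/1728
  d_4[Y] = 23/72*1/6 + 17/64*1/4 + 13/64*1/2 + 61/288*1/6 = 197/768
  d_4[Z] = 23/72*5/12 + 17/64*1/6 + 13/64*1/12 + 61/288*1/12 = 1465/6912
  d_4[W] = 23/72*1/12 + 17/64*5/12 + 13/64*1/4 + 61/288*1/12 = 79/384
d_4 = (X=563/1728, Y=197/768, Z=1465/6912, W=79/384)

Answer: 563/1728 197/768 1465/6912 79/384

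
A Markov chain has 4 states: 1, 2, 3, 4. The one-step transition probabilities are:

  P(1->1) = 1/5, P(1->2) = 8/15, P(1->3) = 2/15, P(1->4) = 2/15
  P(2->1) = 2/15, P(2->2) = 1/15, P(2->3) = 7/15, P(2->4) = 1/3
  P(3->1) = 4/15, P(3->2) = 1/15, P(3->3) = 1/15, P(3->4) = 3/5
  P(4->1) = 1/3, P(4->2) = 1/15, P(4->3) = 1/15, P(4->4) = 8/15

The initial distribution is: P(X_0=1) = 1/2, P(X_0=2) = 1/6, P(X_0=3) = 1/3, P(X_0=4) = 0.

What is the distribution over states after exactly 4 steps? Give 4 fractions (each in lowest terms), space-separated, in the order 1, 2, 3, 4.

Propagating the distribution step by step (d_{t+1} = d_t * P):
d_0 = (1=1/2, 2=1/6, 3=1/3, 4=0)
  d_1[1] = 1/2*1/5 + 1/6*2/15 + 1/3*4/15 + 0*1/3 = 19/90
  d_1[2] = 1/2*8/15 + 1/6*1/15 + 1/3*1/15 + 0*1/15 = 3/10
  d_1[3] = 1/2*2/15 + 1/6*7/15 + 1/3*1/15 + 0*1/15 = 1/6
  d_1[4] = 1/2*2/15 + 1/6*1/3 + 1/3*3/5 + 0*8/15 = 29/90
d_1 = (1=19/90, 2=3/10, 3=1/6, 4=29/90)
  d_2[1] = 19/90*1/5 + 3/10*2/15 + 1/6*4/15 + 29/90*1/3 = 158/675
  d_2[2] = 19/90*8/15 + 3/10*1/15 + 1/6*1/15 + 29/90*1/15 = 223/1350
  d_2[3] = 19/90*2/15 + 3/10*7/15 + 1/6*1/15 + 29/90*1/15 = 271/1350
  d_2[4] = 19/90*2/15 + 3/10*1/3 + 1/6*3/5 + 29/90*8/15 = 2/5
d_2 = (1=158/675, 2=223/1350, 3=271/1350, 4=2/5)
  d_3[1] = 158/675*1/5 + 223/1350*2/15 + 271/1350*4/15 + 2/5*1/3 = 863/3375
  d_3[2] = 158/675*8/15 + 223/1350*1/15 + 271/1350*1/15 + 2/5*1/15 = 1781/10125
  d_3[3] = 158/675*2/15 + 223/1350*7/15 + 271/1350*1/15 + 2/5*1/15 = 1502/10125
  d_3[4] = 158/675*2/15 + 223/1350*1/3 + 271/1350*3/5 + 2/5*8/15 = 4253/10125
d_3 = (1=863/3375, 2=1781/10125, 3=1502/10125, 4=4253/10125)
  d_4[1] = 863/3375*1/5 + 1781/10125*2/15 + 1502/10125*4/15 + 4253/10125*1/3 = 38602/151875
  d_4[2] = 863/3375*8/15 + 1781/10125*1/15 + 1502/10125*1/15 + 4253/10125*1/15 = 9416/50625
  d_4[3] = 863/3375*2/15 + 1781/10125*7/15 + 1502/10125*1/15 + 4253/10125*1/15 = 104/675
  d_4[4] = 863/3375*2/15 + 1781/10125*1/3 + 1502/10125*3/5 + 4253/10125*8/15 = 493/1215
d_4 = (1=38602/151875, 2=9416/50625, 3=104/675, 4=493/1215)

Answer: 38602/151875 9416/50625 104/675 493/1215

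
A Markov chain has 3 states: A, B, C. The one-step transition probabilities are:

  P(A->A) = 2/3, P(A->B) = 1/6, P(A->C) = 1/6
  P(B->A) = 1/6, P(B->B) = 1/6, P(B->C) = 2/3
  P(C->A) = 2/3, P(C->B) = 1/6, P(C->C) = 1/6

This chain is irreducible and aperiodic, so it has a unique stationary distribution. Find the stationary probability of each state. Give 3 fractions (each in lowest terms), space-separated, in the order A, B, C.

The stationary distribution satisfies pi = pi * P, i.e.:
  pi_A = 2/3*pi_A + 1/6*pi_B + 2/3*pi_C
  pi_B = 1/6*pi_A + 1/6*pi_B + 1/6*pi_C
  pi_C = 1/6*pi_A + 2/3*pi_B + 1/6*pi_C
with normalization: pi_A + pi_B + pi_C = 1.

Using the first 2 balance equations plus normalization, the linear system A*pi = b is:
  [-1/3, 1/6, 2/3] . pi = 0
  [1/6, -5/6, 1/6] . pi = 0
  [1, 1, 1] . pi = 1

Solving yields:
  pi_A = 7/12
  pi_B = 1/6
  pi_C = 1/4

Verification (pi * P):
  7/12*2/3 + 1/6*1/6 + 1/4*2/3 = 7/12 = pi_A  (ok)
  7/12*1/6 + 1/6*1/6 + 1/4*1/6 = 1/6 = pi_B  (ok)
  7/12*1/6 + 1/6*2/3 + 1/4*1/6 = 1/4 = pi_C  (ok)

Answer: 7/12 1/6 1/4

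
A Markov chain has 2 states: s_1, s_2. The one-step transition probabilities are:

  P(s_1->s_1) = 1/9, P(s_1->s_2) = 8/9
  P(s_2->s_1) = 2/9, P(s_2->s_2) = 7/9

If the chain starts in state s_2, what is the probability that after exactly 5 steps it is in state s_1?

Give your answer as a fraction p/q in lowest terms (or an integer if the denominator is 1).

Computing P^5 by repeated multiplication:
P^1 =
  s_1: [1/9, 8/9]
  s_2: [2/9, 7/9]
P^2 =
  s_1: [17/81, 64/81]
  s_2: [16/81, 65/81]
P^3 =
  s_1: [145/729, 584/729]
  s_2: [146/729, 583/729]
P^4 =
  s_1: [1313/6561, 5248/6561]
  s_2: [1312/6561, 5249/6561]
P^5 =
  s_1: [11809/59049, 47240/59049]
  s_2: [11810/59049, 47239/59049]

(P^5)[s_2 -> s_1] = 11810/59049

Answer: 11810/59049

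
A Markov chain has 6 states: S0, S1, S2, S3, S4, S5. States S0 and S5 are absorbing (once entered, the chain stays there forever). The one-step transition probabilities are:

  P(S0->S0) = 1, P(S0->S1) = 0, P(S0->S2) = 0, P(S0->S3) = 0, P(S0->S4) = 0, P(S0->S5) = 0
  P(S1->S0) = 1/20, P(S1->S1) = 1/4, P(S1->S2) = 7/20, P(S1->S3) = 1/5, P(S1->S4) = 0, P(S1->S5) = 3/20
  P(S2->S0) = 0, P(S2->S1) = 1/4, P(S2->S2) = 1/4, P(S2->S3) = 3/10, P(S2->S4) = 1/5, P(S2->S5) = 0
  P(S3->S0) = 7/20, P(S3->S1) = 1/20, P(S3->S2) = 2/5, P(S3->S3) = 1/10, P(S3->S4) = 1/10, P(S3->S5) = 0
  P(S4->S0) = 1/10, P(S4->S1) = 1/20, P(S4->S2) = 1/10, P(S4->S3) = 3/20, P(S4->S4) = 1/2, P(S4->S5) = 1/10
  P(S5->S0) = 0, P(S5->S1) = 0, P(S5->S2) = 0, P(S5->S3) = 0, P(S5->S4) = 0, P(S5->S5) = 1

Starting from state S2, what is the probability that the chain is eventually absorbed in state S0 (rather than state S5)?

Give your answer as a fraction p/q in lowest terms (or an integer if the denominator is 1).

Let a_i = P(absorbed in S0 | start in state i).
Boundary conditions: a_S0 = 1, a_S5 = 0.
For each transient state i, a_i = sum_j P(i->j) * a_j:
  a_S1 = 1/20*a_S0 + 1/4*a_S1 + 7/20*a_S2 + 1/5*a_S3 + 0*a_S4 + 3/20*a_S5
  a_S2 = 0*a_S0 + 1/4*a_S1 + 1/4*a_S2 + 3/10*a_S3 + 1/5*a_S4 + 0*a_S5
  a_S3 = 7/20*a_S0 + 1/20*a_S1 + 2/5*a_S2 + 1/10*a_S3 + 1/10*a_S4 + 0*a_S5
  a_S4 = 1/10*a_S0 + 1/20*a_S1 + 1/10*a_S2 + 3/20*a_S3 + 1/2*a_S4 + 1/10*a_S5

Substituting a_S0 = 1 and a_S5 = 0, rearrange to (I - Q) a = r where r[i] = P(i -> S0):
  [3/4, -7/20, -1/5, 0] . (a_S1, a_S2, a_S3, a_S4) = 1/20
  [-1/4, 3/4, -3/10, -1/5] . (a_S1, a_S2, a_S3, a_S4) = 0
  [-1/20, -2/5, 9/10, -1/10] . (a_S1, a_S2, a_S3, a_S4) = 7/20
  [-1/20, -1/10, -3/20, 1/2] . (a_S1, a_S2, a_S3, a_S4) = 1/10

Solving yields:
  a_S1 = 5521/9156
  a_S2 = 2111/3052
  a_S3 = 611/763
  a_S4 = 11699/18312

Starting state is S2, so the absorption probability is a_S2 = 2111/3052.

Answer: 2111/3052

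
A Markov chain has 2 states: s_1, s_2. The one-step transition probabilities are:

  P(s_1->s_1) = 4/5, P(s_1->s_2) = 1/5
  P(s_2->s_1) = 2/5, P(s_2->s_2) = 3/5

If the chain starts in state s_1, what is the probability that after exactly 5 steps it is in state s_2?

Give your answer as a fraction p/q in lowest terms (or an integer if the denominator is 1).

Computing P^5 by repeated multiplication:
P^1 =
  s_1: [4/5, 1/5]
  s_2: [2/5, 3/5]
P^2 =
  s_1: [18/25, 7/25]
  s_2: [14/25, 11/25]
P^3 =
  s_1: [86/125, 39/125]
  s_2: [78/125, 47/125]
P^4 =
  s_1: [422/625, 203/625]
  s_2: [406/625, 219/625]
P^5 =
  s_1: [2094/3125, 1031/3125]
  s_2: [2062/3125, 1063/3125]

(P^5)[s_1 -> s_2] = 1031/3125

Answer: 1031/3125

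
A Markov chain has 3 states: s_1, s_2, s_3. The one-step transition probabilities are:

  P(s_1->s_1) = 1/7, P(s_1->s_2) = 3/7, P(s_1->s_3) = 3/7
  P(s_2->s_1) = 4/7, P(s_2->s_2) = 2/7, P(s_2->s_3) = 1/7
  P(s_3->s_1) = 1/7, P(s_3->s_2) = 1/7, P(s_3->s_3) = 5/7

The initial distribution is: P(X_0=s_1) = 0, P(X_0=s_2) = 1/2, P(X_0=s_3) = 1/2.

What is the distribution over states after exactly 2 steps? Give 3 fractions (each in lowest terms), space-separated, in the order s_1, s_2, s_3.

Answer: 23/98 27/98 24/49

Derivation:
Propagating the distribution step by step (d_{t+1} = d_t * P):
d_0 = (s_1=0, s_2=1/2, s_3=1/2)
  d_1[s_1] = 0*1/7 + 1/2*4/7 + 1/2*1/7 = 5/14
  d_1[s_2] = 0*3/7 + 1/2*2/7 + 1/2*1/7 = 3/14
  d_1[s_3] = 0*3/7 + 1/2*1/7 + 1/2*5/7 = 3/7
d_1 = (s_1=5/14, s_2=3/14, s_3=3/7)
  d_2[s_1] = 5/14*1/7 + 3/14*4/7 + 3/7*1/7 = 23/98
  d_2[s_2] = 5/14*3/7 + 3/14*2/7 + 3/7*1/7 = 27/98
  d_2[s_3] = 5/14*3/7 + 3/14*1/7 + 3/7*5/7 = 24/49
d_2 = (s_1=23/98, s_2=27/98, s_3=24/49)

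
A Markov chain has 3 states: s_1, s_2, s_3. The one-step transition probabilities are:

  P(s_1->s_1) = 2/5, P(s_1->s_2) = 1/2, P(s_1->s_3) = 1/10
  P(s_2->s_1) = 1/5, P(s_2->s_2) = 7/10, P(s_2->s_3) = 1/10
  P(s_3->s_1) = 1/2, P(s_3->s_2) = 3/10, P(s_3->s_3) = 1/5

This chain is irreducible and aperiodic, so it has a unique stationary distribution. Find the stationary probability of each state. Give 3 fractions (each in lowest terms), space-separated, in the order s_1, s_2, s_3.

The stationary distribution satisfies pi = pi * P, i.e.:
  pi_s_1 = 2/5*pi_s_1 + 1/5*pi_s_2 + 1/2*pi_s_3
  pi_s_2 = 1/2*pi_s_1 + 7/10*pi_s_2 + 3/10*pi_s_3
  pi_s_3 = 1/10*pi_s_1 + 1/10*pi_s_2 + 1/5*pi_s_3
with normalization: pi_s_1 + pi_s_2 + pi_s_3 = 1.

Using the first 2 balance equations plus normalization, the linear system A*pi = b is:
  [-3/5, 1/5, 1/2] . pi = 0
  [1/2, -3/10, 3/10] . pi = 0
  [1, 1, 1] . pi = 1

Solving yields:
  pi_s_1 = 7/24
  pi_s_2 = 43/72
  pi_s_3 = 1/9

Verification (pi * P):
  7/24*2/5 + 43/72*1/5 + 1/9*1/2 = 7/24 = pi_s_1  (ok)
  7/24*1/2 + 43/72*7/10 + 1/9*3/10 = 43/72 = pi_s_2  (ok)
  7/24*1/10 + 43/72*1/10 + 1/9*1/5 = 1/9 = pi_s_3  (ok)

Answer: 7/24 43/72 1/9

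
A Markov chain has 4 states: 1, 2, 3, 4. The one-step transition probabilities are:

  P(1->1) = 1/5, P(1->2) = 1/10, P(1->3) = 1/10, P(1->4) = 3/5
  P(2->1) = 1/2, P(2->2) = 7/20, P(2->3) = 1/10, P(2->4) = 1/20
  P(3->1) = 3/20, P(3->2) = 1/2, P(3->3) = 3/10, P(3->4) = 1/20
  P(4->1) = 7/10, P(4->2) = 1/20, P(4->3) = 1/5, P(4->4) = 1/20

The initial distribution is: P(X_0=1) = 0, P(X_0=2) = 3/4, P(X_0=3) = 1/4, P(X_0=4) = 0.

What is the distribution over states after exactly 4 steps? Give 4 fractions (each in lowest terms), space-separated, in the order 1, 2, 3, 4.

Answer: 23691/64000 64363/320000 24687/160000 343/1250

Derivation:
Propagating the distribution step by step (d_{t+1} = d_t * P):
d_0 = (1=0, 2=3/4, 3=1/4, 4=0)
  d_1[1] = 0*1/5 + 3/4*1/2 + 1/4*3/20 + 0*7/10 = 33/80
  d_1[2] = 0*1/10 + 3/4*7/20 + 1/4*1/2 + 0*1/20 = 31/80
  d_1[3] = 0*1/10 + 3/4*1/10 + 1/4*3/10 + 0*1/5 = 3/20
  d_1[4] = 0*3/5 + 3/4*1/20 + 1/4*1/20 + 0*1/20 = 1/20
d_1 = (1=33/80, 2=31/80, 3=3/20, 4=1/20)
  d_2[1] = 33/80*1/5 + 31/80*1/2 + 3/20*3/20 + 1/20*7/10 = 267/800
  d_2[2] = 33/80*1/10 + 31/80*7/20 + 3/20*1/2 + 1/20*1/20 = 407/1600
  d_2[3] = 33/80*1/10 + 31/80*1/10 + 3/20*3/10 + 1/20*1/5 = 27/200
  d_2[4] = 33/80*3/5 + 31/80*1/20 + 3/20*1/20 + 1/20*1/20 = 443/1600
d_2 = (1=267/800, 2=407/1600, 3=27/200, 4=443/1600)
  d_3[1] = 267/800*1/5 + 407/1600*1/2 + 27/200*3/20 + 443/1600*7/10 = 51/125
  d_3[2] = 267/800*1/10 + 407/1600*7/20 + 27/200*1/2 + 443/1600*1/20 = 163/800
  d_3[3] = 267/800*1/10 + 407/1600*1/10 + 27/200*3/10 + 443/1600*1/5 = 99/640
  d_3[4] = 267/800*3/5 + 407/1600*1/20 + 27/200*1/20 + 443/1600*1/20 = 3737/16000
d_3 = (1=51/125, 2=163/800, 3=99/640, 4=3737/16000)
  d_4[1] = 51/125*1/5 + 163/800*1/2 + 99/640*3/20 + 3737/16000*7/10 = 23691/64000
  d_4[2] = 51/125*1/10 + 163/800*7/20 + 99/640*1/2 + 3737/16000*1/20 = 64363/320000
  d_4[3] = 51/125*1/10 + 163/800*1/10 + 99/640*3/10 + 3737/16000*1/5 = 24687/160000
  d_4[4] = 51/125*3/5 + 163/800*1/20 + 99/640*1/20 + 3737/16000*1/20 = 343/1250
d_4 = (1=23691/64000, 2=64363/320000, 3=24687/160000, 4=343/1250)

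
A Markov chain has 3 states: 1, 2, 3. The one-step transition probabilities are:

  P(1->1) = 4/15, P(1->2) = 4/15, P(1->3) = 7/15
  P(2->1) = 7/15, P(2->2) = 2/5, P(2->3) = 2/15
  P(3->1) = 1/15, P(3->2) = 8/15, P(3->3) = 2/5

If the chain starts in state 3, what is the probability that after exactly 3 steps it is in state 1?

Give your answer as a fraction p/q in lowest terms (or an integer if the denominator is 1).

Computing P^3 by repeated multiplication:
P^1 =
  1: [4/15, 4/15, 7/15]
  2: [7/15, 2/5, 2/15]
  3: [1/15, 8/15, 2/5]
P^2 =
  1: [17/75, 32/75, 26/75]
  2: [8/25, 16/45, 73/225]
  3: [22/75, 4/9, 59/225]
P^3 =
  1: [106/375, 52/125, 113/375]
  2: [307/1125, 1352/3375, 1102/3375]
  3: [341/1125, 1336/3375, 1016/3375]

(P^3)[3 -> 1] = 341/1125

Answer: 341/1125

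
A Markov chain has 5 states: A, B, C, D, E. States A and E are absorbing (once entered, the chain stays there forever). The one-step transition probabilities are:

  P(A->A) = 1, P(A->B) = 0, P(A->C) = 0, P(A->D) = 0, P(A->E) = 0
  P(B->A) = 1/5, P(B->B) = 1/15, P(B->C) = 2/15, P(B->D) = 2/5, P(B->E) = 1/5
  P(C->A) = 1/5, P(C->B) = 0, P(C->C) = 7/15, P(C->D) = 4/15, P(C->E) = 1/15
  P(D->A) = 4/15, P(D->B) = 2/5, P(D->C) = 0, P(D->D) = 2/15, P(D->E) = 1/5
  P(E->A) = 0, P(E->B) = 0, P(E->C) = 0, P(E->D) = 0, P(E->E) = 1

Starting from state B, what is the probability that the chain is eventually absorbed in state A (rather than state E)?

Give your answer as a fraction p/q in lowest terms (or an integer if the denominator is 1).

Answer: 307/560

Derivation:
Let a_i = P(absorbed in A | start in state i).
Boundary conditions: a_A = 1, a_E = 0.
For each transient state i, a_i = sum_j P(i->j) * a_j:
  a_B = 1/5*a_A + 1/15*a_B + 2/15*a_C + 2/5*a_D + 1/5*a_E
  a_C = 1/5*a_A + 0*a_B + 7/15*a_C + 4/15*a_D + 1/15*a_E
  a_D = 4/15*a_A + 2/5*a_B + 0*a_C + 2/15*a_D + 1/5*a_E

Substituting a_A = 1 and a_E = 0, rearrange to (I - Q) a = r where r[i] = P(i -> A):
  [14/15, -2/15, -2/5] . (a_B, a_C, a_D) = 1/5
  [0, 8/15, -4/15] . (a_B, a_C, a_D) = 1/5
  [-2/5, 0, 13/15] . (a_B, a_C, a_D) = 4/15

Solving yields:
  a_B = 307/560
  a_C = 367/560
  a_D = 157/280

Starting state is B, so the absorption probability is a_B = 307/560.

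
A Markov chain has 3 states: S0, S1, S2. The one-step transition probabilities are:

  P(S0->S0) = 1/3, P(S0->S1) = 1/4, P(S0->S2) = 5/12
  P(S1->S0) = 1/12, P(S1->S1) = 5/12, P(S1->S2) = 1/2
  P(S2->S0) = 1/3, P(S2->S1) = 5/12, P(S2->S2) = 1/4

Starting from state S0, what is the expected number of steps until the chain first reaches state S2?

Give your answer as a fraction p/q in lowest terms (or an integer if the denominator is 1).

Answer: 120/53

Derivation:
Let h_i = expected steps to first reach S2 from state i.
Boundary: h_S2 = 0.
First-step equations for the other states:
  h_S0 = 1 + 1/3*h_S0 + 1/4*h_S1 + 5/12*h_S2
  h_S1 = 1 + 1/12*h_S0 + 5/12*h_S1 + 1/2*h_S2

Substituting h_S2 = 0 and rearranging gives the linear system (I - Q) h = 1:
  [2/3, -1/4] . (h_S0, h_S1) = 1
  [-1/12, 7/12] . (h_S0, h_S1) = 1

Solving yields:
  h_S0 = 120/53
  h_S1 = 108/53

Starting state is S0, so the expected hitting time is h_S0 = 120/53.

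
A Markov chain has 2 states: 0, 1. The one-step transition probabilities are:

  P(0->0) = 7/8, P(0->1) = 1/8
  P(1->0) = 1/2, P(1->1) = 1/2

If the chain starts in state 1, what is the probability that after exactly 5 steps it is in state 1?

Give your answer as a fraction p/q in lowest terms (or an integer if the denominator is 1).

Computing P^5 by repeated multiplication:
P^1 =
  0: [7/8, 1/8]
  1: [1/2, 1/2]
P^2 =
  0: [53/64, 11/64]
  1: [11/16, 5/16]
P^3 =
  0: [415/512, 97/512]
  1: [97/128, 31/128]
P^4 =
  0: [3293/4096, 803/4096]
  1: [803/1024, 221/1024]
P^5 =
  0: [26263/32768, 6505/32768]
  1: [6505/8192, 1687/8192]

(P^5)[1 -> 1] = 1687/8192

Answer: 1687/8192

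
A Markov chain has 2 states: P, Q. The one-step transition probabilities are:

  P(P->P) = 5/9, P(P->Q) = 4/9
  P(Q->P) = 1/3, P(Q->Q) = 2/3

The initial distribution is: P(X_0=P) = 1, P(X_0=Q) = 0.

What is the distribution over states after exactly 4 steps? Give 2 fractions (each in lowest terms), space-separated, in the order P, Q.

Propagating the distribution step by step (d_{t+1} = d_t * P):
d_0 = (P=1, Q=0)
  d_1[P] = 1*5/9 + 0*1/3 = 5/9
  d_1[Q] = 1*4/9 + 0*2/3 = 4/9
d_1 = (P=5/9, Q=4/9)
  d_2[P] = 5/9*5/9 + 4/9*1/3 = 37/81
  d_2[Q] = 5/9*4/9 + 4/9*2/3 = 44/81
d_2 = (P=37/81, Q=44/81)
  d_3[P] = 37/81*5/9 + 44/81*1/3 = 317/729
  d_3[Q] = 37/81*4/9 + 44/81*2/3 = 412/729
d_3 = (P=317/729, Q=412/729)
  d_4[P] = 317/729*5/9 + 412/729*1/3 = 2821/6561
  d_4[Q] = 317/729*4/9 + 412/729*2/3 = 3740/6561
d_4 = (P=2821/6561, Q=3740/6561)

Answer: 2821/6561 3740/6561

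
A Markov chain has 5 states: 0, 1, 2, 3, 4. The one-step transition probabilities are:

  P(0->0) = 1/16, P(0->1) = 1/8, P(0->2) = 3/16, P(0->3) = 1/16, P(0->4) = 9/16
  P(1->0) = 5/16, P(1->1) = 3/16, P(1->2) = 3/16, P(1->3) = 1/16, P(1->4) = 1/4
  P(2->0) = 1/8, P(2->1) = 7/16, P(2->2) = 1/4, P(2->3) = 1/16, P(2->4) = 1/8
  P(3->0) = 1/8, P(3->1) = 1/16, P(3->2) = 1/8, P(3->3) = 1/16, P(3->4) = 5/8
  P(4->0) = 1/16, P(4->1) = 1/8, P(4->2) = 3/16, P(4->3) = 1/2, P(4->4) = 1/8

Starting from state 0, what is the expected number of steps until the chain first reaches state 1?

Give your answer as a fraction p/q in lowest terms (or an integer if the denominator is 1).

Let h_i = expected steps to first reach 1 from state i.
Boundary: h_1 = 0.
First-step equations for the other states:
  h_0 = 1 + 1/16*h_0 + 1/8*h_1 + 3/16*h_2 + 1/16*h_3 + 9/16*h_4
  h_2 = 1 + 1/8*h_0 + 7/16*h_1 + 1/4*h_2 + 1/16*h_3 + 1/8*h_4
  h_3 = 1 + 1/8*h_0 + 1/16*h_1 + 1/8*h_2 + 1/16*h_3 + 5/8*h_4
  h_4 = 1 + 1/16*h_0 + 1/8*h_1 + 3/16*h_2 + 1/2*h_3 + 1/8*h_4

Substituting h_1 = 0 and rearranging gives the linear system (I - Q) h = 1:
  [15/16, -3/16, -1/16, -9/16] . (h_0, h_2, h_3, h_4) = 1
  [-1/8, 3/4, -1/16, -1/8] . (h_0, h_2, h_3, h_4) = 1
  [-1/8, -1/8, 15/16, -5/8] . (h_0, h_2, h_3, h_4) = 1
  [-1/16, -3/16, -1/2, 7/8] . (h_0, h_2, h_3, h_4) = 1

Solving yields:
  h_0 = 42928/7287
  h_2 = 28096/7287
  h_3 = 15536/2429
  h_4 = 44048/7287

Starting state is 0, so the expected hitting time is h_0 = 42928/7287.

Answer: 42928/7287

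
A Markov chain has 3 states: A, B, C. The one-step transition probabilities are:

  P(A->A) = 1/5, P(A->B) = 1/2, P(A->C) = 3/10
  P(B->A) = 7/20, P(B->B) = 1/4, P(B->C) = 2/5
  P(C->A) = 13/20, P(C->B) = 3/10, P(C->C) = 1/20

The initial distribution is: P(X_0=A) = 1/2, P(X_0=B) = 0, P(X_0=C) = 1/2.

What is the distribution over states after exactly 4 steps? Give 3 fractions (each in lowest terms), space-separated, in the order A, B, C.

Answer: 118567/320000 28811/80000 86189/320000

Derivation:
Propagating the distribution step by step (d_{t+1} = d_t * P):
d_0 = (A=1/2, B=0, C=1/2)
  d_1[A] = 1/2*1/5 + 0*7/20 + 1/2*13/20 = 17/40
  d_1[B] = 1/2*1/2 + 0*1/4 + 1/2*3/10 = 2/5
  d_1[C] = 1/2*3/10 + 0*2/5 + 1/2*1/20 = 7/40
d_1 = (A=17/40, B=2/5, C=7/40)
  d_2[A] = 17/40*1/5 + 2/5*7/20 + 7/40*13/20 = 271/800
  d_2[B] = 17/40*1/2 + 2/5*1/4 + 7/40*3/10 = 73/200
  d_2[C] = 17/40*3/10 + 2/5*2/5 + 7/40*1/20 = 237/800
d_2 = (A=271/800, B=73/200, C=237/800)
  d_3[A] = 271/800*1/5 + 73/200*7/20 + 237/800*13/20 = 6209/16000
  d_3[B] = 271/800*1/2 + 73/200*1/4 + 237/800*3/10 = 699/2000
  d_3[C] = 271/800*3/10 + 73/200*2/5 + 237/800*1/20 = 4199/16000
d_3 = (A=6209/16000, B=699/2000, C=4199/16000)
  d_4[A] = 6209/16000*1/5 + 699/2000*7/20 + 4199/16000*13/20 = 118567/320000
  d_4[B] = 6209/16000*1/2 + 699/2000*1/4 + 4199/16000*3/10 = 28811/80000
  d_4[C] = 6209/16000*3/10 + 699/2000*2/5 + 4199/16000*1/20 = 86189/320000
d_4 = (A=118567/320000, B=28811/80000, C=86189/320000)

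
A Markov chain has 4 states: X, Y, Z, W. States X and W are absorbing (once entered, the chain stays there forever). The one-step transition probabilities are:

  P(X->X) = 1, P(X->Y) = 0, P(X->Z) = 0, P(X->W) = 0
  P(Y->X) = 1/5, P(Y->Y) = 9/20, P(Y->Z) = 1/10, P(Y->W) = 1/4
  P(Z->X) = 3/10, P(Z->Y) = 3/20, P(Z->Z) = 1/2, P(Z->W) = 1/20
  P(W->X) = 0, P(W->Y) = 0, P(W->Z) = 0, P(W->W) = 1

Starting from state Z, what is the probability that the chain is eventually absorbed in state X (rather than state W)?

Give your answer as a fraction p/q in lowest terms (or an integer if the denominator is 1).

Let a_i = P(absorbed in X | start in state i).
Boundary conditions: a_X = 1, a_W = 0.
For each transient state i, a_i = sum_j P(i->j) * a_j:
  a_Y = 1/5*a_X + 9/20*a_Y + 1/10*a_Z + 1/4*a_W
  a_Z = 3/10*a_X + 3/20*a_Y + 1/2*a_Z + 1/20*a_W

Substituting a_X = 1 and a_W = 0, rearrange to (I - Q) a = r where r[i] = P(i -> X):
  [11/20, -1/10] . (a_Y, a_Z) = 1/5
  [-3/20, 1/2] . (a_Y, a_Z) = 3/10

Solving yields:
  a_Y = 1/2
  a_Z = 3/4

Starting state is Z, so the absorption probability is a_Z = 3/4.

Answer: 3/4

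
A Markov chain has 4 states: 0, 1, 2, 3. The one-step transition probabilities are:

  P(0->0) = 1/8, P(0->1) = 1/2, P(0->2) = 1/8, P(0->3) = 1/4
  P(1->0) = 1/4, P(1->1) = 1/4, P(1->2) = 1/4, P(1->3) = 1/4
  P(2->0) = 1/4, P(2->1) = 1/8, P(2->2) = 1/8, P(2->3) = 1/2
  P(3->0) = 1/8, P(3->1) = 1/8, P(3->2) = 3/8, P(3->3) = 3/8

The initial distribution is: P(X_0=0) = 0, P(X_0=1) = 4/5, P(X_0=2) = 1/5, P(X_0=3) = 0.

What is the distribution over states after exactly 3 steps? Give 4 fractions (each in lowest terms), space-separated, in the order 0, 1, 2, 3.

Propagating the distribution step by step (d_{t+1} = d_t * P):
d_0 = (0=0, 1=4/5, 2=1/5, 3=0)
  d_1[0] = 0*1/8 + 4/5*1/4 + 1/5*1/4 + 0*1/8 = 1/4
  d_1[1] = 0*1/2 + 4/5*1/4 + 1/5*1/8 + 0*1/8 = 9/40
  d_1[2] = 0*1/8 + 4/5*1/4 + 1/5*1/8 + 0*3/8 = 9/40
  d_1[3] = 0*1/4 + 4/5*1/4 + 1/5*1/2 + 0*3/8 = 3/10
d_1 = (0=1/4, 1=9/40, 2=9/40, 3=3/10)
  d_2[0] = 1/4*1/8 + 9/40*1/4 + 9/40*1/4 + 3/10*1/8 = 29/160
  d_2[1] = 1/4*1/2 + 9/40*1/4 + 9/40*1/8 + 3/10*1/8 = 79/320
  d_2[2] = 1/4*1/8 + 9/40*1/4 + 9/40*1/8 + 3/10*3/8 = 73/320
  d_2[3] = 1/4*1/4 + 9/40*1/4 + 9/40*1/2 + 3/10*3/8 = 11/32
d_2 = (0=29/160, 1=79/320, 2=73/320, 3=11/32)
  d_3[0] = 29/160*1/8 + 79/320*1/4 + 73/320*1/4 + 11/32*1/8 = 59/320
  d_3[1] = 29/160*1/2 + 79/320*1/4 + 73/320*1/8 + 11/32*1/8 = 573/2560
  d_3[2] = 29/160*1/8 + 79/320*1/4 + 73/320*1/8 + 11/32*3/8 = 619/2560
  d_3[3] = 29/160*1/4 + 79/320*1/4 + 73/320*1/2 + 11/32*3/8 = 7/20
d_3 = (0=59/320, 1=573/2560, 2=619/2560, 3=7/20)

Answer: 59/320 573/2560 619/2560 7/20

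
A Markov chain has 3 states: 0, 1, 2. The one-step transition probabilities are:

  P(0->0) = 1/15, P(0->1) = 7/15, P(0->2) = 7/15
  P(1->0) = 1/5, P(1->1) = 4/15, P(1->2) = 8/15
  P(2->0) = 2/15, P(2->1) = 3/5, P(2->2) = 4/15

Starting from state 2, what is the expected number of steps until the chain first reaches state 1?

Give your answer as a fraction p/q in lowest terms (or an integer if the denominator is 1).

Let h_i = expected steps to first reach 1 from state i.
Boundary: h_1 = 0.
First-step equations for the other states:
  h_0 = 1 + 1/15*h_0 + 7/15*h_1 + 7/15*h_2
  h_2 = 1 + 2/15*h_0 + 3/5*h_1 + 4/15*h_2

Substituting h_1 = 0 and rearranging gives the linear system (I - Q) h = 1:
  [14/15, -7/15] . (h_0, h_2) = 1
  [-2/15, 11/15] . (h_0, h_2) = 1

Solving yields:
  h_0 = 27/14
  h_2 = 12/7

Starting state is 2, so the expected hitting time is h_2 = 12/7.

Answer: 12/7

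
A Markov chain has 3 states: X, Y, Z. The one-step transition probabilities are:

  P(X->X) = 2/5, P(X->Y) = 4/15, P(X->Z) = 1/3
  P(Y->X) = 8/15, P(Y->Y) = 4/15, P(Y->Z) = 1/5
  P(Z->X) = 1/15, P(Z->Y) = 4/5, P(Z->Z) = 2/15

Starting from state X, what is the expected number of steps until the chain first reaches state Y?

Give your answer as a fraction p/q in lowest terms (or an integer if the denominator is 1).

Let h_i = expected steps to first reach Y from state i.
Boundary: h_Y = 0.
First-step equations for the other states:
  h_X = 1 + 2/5*h_X + 4/15*h_Y + 1/3*h_Z
  h_Z = 1 + 1/15*h_X + 4/5*h_Y + 2/15*h_Z

Substituting h_Y = 0 and rearranging gives the linear system (I - Q) h = 1:
  [3/5, -1/3] . (h_X, h_Z) = 1
  [-1/15, 13/15] . (h_X, h_Z) = 1

Solving yields:
  h_X = 135/56
  h_Z = 75/56

Starting state is X, so the expected hitting time is h_X = 135/56.

Answer: 135/56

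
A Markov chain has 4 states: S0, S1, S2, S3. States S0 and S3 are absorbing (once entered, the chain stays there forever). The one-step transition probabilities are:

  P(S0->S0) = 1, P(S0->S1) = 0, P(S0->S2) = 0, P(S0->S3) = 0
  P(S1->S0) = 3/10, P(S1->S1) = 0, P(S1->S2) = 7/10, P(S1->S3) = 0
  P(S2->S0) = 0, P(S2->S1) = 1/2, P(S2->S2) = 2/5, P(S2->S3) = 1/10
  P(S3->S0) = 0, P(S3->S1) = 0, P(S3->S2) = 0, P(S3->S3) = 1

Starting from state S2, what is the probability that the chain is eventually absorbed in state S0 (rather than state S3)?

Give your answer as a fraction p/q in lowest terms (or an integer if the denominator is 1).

Let a_i = P(absorbed in S0 | start in state i).
Boundary conditions: a_S0 = 1, a_S3 = 0.
For each transient state i, a_i = sum_j P(i->j) * a_j:
  a_S1 = 3/10*a_S0 + 0*a_S1 + 7/10*a_S2 + 0*a_S3
  a_S2 = 0*a_S0 + 1/2*a_S1 + 2/5*a_S2 + 1/10*a_S3

Substituting a_S0 = 1 and a_S3 = 0, rearrange to (I - Q) a = r where r[i] = P(i -> S0):
  [1, -7/10] . (a_S1, a_S2) = 3/10
  [-1/2, 3/5] . (a_S1, a_S2) = 0

Solving yields:
  a_S1 = 18/25
  a_S2 = 3/5

Starting state is S2, so the absorption probability is a_S2 = 3/5.

Answer: 3/5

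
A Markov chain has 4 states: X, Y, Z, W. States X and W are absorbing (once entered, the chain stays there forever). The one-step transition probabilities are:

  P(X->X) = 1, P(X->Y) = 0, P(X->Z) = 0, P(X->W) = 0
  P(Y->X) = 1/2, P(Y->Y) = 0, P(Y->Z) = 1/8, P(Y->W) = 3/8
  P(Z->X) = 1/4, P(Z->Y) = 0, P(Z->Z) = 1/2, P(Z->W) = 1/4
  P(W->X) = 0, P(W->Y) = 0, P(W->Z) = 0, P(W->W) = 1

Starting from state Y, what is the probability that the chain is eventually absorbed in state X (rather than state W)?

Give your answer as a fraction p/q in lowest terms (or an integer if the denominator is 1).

Answer: 9/16

Derivation:
Let a_i = P(absorbed in X | start in state i).
Boundary conditions: a_X = 1, a_W = 0.
For each transient state i, a_i = sum_j P(i->j) * a_j:
  a_Y = 1/2*a_X + 0*a_Y + 1/8*a_Z + 3/8*a_W
  a_Z = 1/4*a_X + 0*a_Y + 1/2*a_Z + 1/4*a_W

Substituting a_X = 1 and a_W = 0, rearrange to (I - Q) a = r where r[i] = P(i -> X):
  [1, -1/8] . (a_Y, a_Z) = 1/2
  [0, 1/2] . (a_Y, a_Z) = 1/4

Solving yields:
  a_Y = 9/16
  a_Z = 1/2

Starting state is Y, so the absorption probability is a_Y = 9/16.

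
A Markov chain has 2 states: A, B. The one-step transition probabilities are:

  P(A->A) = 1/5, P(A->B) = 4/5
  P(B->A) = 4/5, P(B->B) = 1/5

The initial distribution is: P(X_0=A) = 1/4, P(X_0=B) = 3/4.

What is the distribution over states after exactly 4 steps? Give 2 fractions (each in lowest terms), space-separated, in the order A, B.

Propagating the distribution step by step (d_{t+1} = d_t * P):
d_0 = (A=1/4, B=3/4)
  d_1[A] = 1/4*1/5 + 3/4*4/5 = 13/20
  d_1[B] = 1/4*4/5 + 3/4*1/5 = 7/20
d_1 = (A=13/20, B=7/20)
  d_2[A] = 13/20*1/5 + 7/20*4/5 = 41/100
  d_2[B] = 13/20*4/5 + 7/20*1/5 = 59/100
d_2 = (A=41/100, B=59/100)
  d_3[A] = 41/100*1/5 + 59/100*4/5 = 277/500
  d_3[B] = 41/100*4/5 + 59/100*1/5 = 223/500
d_3 = (A=277/500, B=223/500)
  d_4[A] = 277/500*1/5 + 223/500*4/5 = 1169/2500
  d_4[B] = 277/500*4/5 + 223/500*1/5 = 1331/2500
d_4 = (A=1169/2500, B=1331/2500)

Answer: 1169/2500 1331/2500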